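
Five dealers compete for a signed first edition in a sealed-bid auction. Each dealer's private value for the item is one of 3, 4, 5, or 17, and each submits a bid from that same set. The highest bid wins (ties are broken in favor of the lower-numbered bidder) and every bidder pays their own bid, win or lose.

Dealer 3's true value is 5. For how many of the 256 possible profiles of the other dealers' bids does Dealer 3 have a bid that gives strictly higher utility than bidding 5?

224

Others bid (3, 3, 3, 3): truth gives 0; bid 4 gives 1 > 0. Violating.
Others bid (3, 3, 3, 4): truth gives 0; bid 4 gives 1 > 0. Violating.
Others bid (3, 3, 3, 17): truth gives -5; bid 3 gives -3 > -5. Violating.
Others bid (3, 3, 4, 3): truth gives 0; bid 4 gives 1 > 0. Violating.
Others bid (3, 3, 3, 5): truth gives 0; no alternative beats it.
Others bid (3, 3, 4, 5): truth gives 0; no alternative beats it.
(Checking all 256 profiles: 224 have a profitable deviation, 32 do not.)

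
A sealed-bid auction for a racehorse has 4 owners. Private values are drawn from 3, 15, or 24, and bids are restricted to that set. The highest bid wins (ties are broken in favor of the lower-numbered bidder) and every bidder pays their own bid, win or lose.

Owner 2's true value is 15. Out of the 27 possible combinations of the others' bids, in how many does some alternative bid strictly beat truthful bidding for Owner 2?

Others bid (3, 3, 24): truth gives -15; bid 3 gives -3 > -15. Violating.
Others bid (3, 15, 24): truth gives -15; bid 3 gives -3 > -15. Violating.
Others bid (3, 24, 3): truth gives -15; bid 3 gives -3 > -15. Violating.
Others bid (3, 24, 15): truth gives -15; bid 3 gives -3 > -15. Violating.
Others bid (3, 3, 3): truth gives 0; no alternative beats it.
Others bid (3, 3, 15): truth gives 0; no alternative beats it.
(Checking all 27 profiles: 23 have a profitable deviation, 4 do not.)

23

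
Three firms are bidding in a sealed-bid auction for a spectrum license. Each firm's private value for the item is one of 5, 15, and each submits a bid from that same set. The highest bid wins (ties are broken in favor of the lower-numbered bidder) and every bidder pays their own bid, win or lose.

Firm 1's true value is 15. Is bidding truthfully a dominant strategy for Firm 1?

Consider the case where Firm 2 bids 5 and Firm 3 bids 5.
Truthful bid 15: wins, pays 15, utility 15 - 15 = 0.
Bid 5 instead: wins, pays 5, utility 15 - 5 = 10.
Since 10 > 0, bidding 5 is strictly better here, so truthful bidding is not dominant.

No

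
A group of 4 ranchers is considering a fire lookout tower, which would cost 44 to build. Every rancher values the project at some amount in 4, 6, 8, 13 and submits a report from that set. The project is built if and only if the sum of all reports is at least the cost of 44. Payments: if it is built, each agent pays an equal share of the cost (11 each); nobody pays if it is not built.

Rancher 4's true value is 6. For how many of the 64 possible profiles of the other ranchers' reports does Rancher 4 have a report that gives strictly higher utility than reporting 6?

1

Others report (13, 13, 13): truth gives -5; report 4 gives 0 > -5. Violating.
Others report (4, 4, 4): truth gives 0; no alternative beats it.
Others report (4, 4, 6): truth gives 0; no alternative beats it.
(Checking all 64 profiles: 1 has a profitable deviation, 63 do not.)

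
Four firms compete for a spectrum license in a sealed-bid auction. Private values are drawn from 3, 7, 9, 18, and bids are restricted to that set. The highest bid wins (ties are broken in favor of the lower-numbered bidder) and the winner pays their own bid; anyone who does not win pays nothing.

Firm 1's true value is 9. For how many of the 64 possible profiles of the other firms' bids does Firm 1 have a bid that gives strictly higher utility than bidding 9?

8

Others bid (3, 3, 3): truth gives 0; bid 3 gives 6 > 0. Violating.
Others bid (3, 3, 7): truth gives 0; bid 7 gives 2 > 0. Violating.
Others bid (3, 7, 3): truth gives 0; bid 7 gives 2 > 0. Violating.
Others bid (3, 7, 7): truth gives 0; bid 7 gives 2 > 0. Violating.
Others bid (3, 3, 9): truth gives 0; no alternative beats it.
Others bid (3, 3, 18): truth gives 0; no alternative beats it.
(Checking all 64 profiles: 8 have a profitable deviation, 56 do not.)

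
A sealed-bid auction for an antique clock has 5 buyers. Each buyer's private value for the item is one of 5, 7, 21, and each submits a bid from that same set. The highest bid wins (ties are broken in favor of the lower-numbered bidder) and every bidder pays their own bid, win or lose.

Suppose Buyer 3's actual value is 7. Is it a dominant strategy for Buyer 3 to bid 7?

No

Consider the case where Buyer 1 bids 5, Buyer 2 bids 5, Buyer 4 bids 5 and Buyer 5 bids 21.
Truthful bid 7: loses but pays 7, utility -7.
Bid 5 instead: loses but pays 5, utility -5.
Since -5 > -7, bidding 5 is strictly better here, so truthful bidding is not dominant.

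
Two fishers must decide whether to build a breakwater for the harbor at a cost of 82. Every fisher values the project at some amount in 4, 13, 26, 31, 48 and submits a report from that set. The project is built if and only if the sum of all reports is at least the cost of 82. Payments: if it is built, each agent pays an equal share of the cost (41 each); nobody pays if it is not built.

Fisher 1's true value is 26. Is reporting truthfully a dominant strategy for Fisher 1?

Yes

Check each profile of the others' reports and compare truth against every alternative report.
Others report (4): truth gives 0, best alternative gives 0.
Others report (13): truth gives 0, best alternative gives 0.
Others report (26): truth gives 0, best alternative gives 0.
Others report (31): truth gives 0, best alternative gives 0.
Others report (48): truth gives 0, best alternative gives 0.
In every case the truthful report is at least as good as any alternative, so it is a dominant strategy.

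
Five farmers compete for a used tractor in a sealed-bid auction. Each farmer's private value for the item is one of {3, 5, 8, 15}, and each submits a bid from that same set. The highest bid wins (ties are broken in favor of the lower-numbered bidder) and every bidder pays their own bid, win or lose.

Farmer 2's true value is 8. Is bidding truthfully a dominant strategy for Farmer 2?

No

Consider the case where Farmer 1 bids 3, Farmer 3 bids 3, Farmer 4 bids 3 and Farmer 5 bids 3.
Truthful bid 8: wins, pays 8, utility 8 - 8 = 0.
Bid 5 instead: wins, pays 5, utility 8 - 5 = 3.
Since 3 > 0, bidding 5 is strictly better here, so truthful bidding is not dominant.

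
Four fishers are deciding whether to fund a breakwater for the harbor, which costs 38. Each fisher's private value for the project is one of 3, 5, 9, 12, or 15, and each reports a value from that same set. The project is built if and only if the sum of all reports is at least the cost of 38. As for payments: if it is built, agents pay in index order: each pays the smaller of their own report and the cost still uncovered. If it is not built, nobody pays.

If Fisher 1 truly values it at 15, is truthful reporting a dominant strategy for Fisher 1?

Consider the case where Fisher 2 reports 3, Fisher 3 reports 9 and Fisher 4 reports 15.
Truthful report 15: project built, pays 15, utility 15 - 15 = 0.
Report 12 instead: project built, pays 12, utility 15 - 12 = 3.
Since 3 > 0, reporting 12 is strictly better here, so truthful reporting is not dominant.

No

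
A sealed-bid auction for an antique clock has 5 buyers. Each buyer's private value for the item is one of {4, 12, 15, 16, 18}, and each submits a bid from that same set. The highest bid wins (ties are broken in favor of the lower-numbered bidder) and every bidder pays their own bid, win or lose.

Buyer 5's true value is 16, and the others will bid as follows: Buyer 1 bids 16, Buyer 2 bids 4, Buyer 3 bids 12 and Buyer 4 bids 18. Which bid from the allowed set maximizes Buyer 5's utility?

4

Bid 4: loses but pays 4, utility -4.
Bid 12: loses but pays 12, utility -12.
Bid 15: loses but pays 15, utility -15.
Bid 16: loses but pays 16, utility -16.
Bid 18: loses but pays 18, utility -18.
The best choice is 4 with utility -4.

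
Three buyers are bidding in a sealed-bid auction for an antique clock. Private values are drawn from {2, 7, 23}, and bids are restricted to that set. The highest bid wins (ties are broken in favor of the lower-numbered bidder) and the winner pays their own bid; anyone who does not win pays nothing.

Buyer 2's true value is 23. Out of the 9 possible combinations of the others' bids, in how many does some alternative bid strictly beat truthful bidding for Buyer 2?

Others bid (2, 2): truth gives 0; bid 7 gives 16 > 0. Violating.
Others bid (2, 7): truth gives 0; bid 7 gives 16 > 0. Violating.
Others bid (2, 23): truth gives 0; no alternative beats it.
Others bid (7, 2): truth gives 0; no alternative beats it.
(Checking all 9 profiles: 2 have a profitable deviation, 7 do not.)

2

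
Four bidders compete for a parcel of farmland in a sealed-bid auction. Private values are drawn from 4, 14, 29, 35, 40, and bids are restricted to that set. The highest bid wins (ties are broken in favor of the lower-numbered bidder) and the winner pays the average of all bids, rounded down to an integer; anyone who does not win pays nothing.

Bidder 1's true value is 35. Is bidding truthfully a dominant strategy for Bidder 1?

Consider the case where Bidder 2 bids 4, Bidder 3 bids 4 and Bidder 4 bids 4.
Truthful bid 35: wins, pays 11, utility 35 - 11 = 24.
Bid 4 instead: wins, pays 4, utility 35 - 4 = 31.
Since 31 > 24, bidding 4 is strictly better here, so truthful bidding is not dominant.

No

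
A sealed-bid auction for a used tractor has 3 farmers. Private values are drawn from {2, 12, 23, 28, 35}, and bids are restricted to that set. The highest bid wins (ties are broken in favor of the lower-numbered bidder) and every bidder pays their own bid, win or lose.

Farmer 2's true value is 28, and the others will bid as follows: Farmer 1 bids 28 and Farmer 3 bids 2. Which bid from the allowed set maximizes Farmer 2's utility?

Bid 2: loses but pays 2, utility -2.
Bid 12: loses but pays 12, utility -12.
Bid 23: loses but pays 23, utility -23.
Bid 28: loses but pays 28, utility -28.
Bid 35: wins, pays 35, utility 28 - 35 = -7.
The best choice is 2 with utility -2.

2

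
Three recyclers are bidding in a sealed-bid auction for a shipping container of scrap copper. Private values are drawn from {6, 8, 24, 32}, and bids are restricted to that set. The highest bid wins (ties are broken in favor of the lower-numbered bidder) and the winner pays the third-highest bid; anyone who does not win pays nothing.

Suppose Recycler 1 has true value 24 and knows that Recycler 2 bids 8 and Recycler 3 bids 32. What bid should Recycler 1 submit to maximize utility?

Bid 6: loses, pays 0, utility 0.
Bid 8: loses, pays 0, utility 0.
Bid 24: loses, pays 0, utility 0.
Bid 32: wins, pays 8, utility 24 - 8 = 16.
The best choice is 32 with utility 16.

32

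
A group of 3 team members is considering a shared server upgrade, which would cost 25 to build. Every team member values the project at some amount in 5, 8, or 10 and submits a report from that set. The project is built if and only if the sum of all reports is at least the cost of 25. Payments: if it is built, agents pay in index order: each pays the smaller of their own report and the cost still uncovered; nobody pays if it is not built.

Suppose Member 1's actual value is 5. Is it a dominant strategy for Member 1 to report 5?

Check each profile of the others' reports and compare truth against every alternative report.
Others report (8, 10): truth gives 0, best alternative gives -3.
Others report (10, 8): truth gives 0, best alternative gives -3.
Others report (10, 10): truth gives 0, best alternative gives -3.
Others report (5, 5): truth gives 0, best alternative gives 0.
Others report (5, 8): truth gives 0, best alternative gives 0.
Others report (5, 10): truth gives 0, best alternative gives 0.
(Remaining 3 profiles checked similarly; truth is weakly best in each.)
In every case the truthful report is at least as good as any alternative, so it is a dominant strategy.

Yes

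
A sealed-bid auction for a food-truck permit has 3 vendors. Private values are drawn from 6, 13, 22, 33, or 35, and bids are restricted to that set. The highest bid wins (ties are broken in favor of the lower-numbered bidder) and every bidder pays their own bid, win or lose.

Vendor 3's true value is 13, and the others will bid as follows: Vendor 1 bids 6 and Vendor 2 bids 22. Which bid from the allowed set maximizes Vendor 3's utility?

6

Bid 6: loses but pays 6, utility -6.
Bid 13: loses but pays 13, utility -13.
Bid 22: loses but pays 22, utility -22.
Bid 33: wins, pays 33, utility 13 - 33 = -20.
Bid 35: wins, pays 35, utility 13 - 35 = -22.
The best choice is 6 with utility -6.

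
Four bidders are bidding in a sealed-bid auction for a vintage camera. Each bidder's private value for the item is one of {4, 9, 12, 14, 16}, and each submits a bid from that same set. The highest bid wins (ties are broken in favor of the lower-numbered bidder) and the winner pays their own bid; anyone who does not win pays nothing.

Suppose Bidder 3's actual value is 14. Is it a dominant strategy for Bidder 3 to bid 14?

No

Consider the case where Bidder 1 bids 4, Bidder 2 bids 4 and Bidder 4 bids 4.
Truthful bid 14: wins, pays 14, utility 14 - 14 = 0.
Bid 9 instead: wins, pays 9, utility 14 - 9 = 5.
Since 5 > 0, bidding 9 is strictly better here, so truthful bidding is not dominant.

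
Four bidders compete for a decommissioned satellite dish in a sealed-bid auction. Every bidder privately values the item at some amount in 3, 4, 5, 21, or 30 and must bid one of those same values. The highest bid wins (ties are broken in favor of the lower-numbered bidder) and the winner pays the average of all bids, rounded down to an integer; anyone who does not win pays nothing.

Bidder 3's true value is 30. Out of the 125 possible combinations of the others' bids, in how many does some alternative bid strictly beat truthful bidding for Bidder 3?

36

Others bid (3, 3, 3): truth gives 21; bid 4 gives 27 > 21. Violating.
Others bid (3, 3, 4): truth gives 20; bid 4 gives 27 > 20. Violating.
Others bid (3, 3, 5): truth gives 20; bid 5 gives 26 > 20. Violating.
Others bid (3, 3, 21): truth gives 16; bid 21 gives 18 > 16. Violating.
Others bid (3, 3, 30): truth gives 14; no alternative beats it.
Others bid (3, 4, 30): truth gives 14; no alternative beats it.
(Checking all 125 profiles: 36 have a profitable deviation, 89 do not.)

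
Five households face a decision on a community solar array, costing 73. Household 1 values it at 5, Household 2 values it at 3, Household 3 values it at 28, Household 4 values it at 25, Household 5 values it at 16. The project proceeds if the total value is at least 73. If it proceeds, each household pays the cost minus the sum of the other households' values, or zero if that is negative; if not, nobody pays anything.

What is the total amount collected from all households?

58

Total value 77 ≥ cost 73, so it is built.
Household 1: others sum to 72; max(0, 73 - 72) = 1.
Household 2: others sum to 74; max(0, 73 - 74) = 0.
Household 3: others sum to 49; max(0, 73 - 49) = 24.
Household 4: others sum to 52; max(0, 73 - 52) = 21.
Household 5: others sum to 61; max(0, 73 - 61) = 12.
Total collected = 1 + 0 + 24 + 21 + 12 = 58.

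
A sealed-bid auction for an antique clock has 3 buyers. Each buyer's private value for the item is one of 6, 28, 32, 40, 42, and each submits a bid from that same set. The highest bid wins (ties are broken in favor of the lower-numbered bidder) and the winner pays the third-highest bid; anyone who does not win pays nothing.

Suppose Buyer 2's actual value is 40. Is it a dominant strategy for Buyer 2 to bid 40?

Consider the case where Buyer 1 bids 6 and Buyer 3 bids 42.
Truthful bid 40: loses, pays 0, utility 0.
Bid 42 instead: wins, pays 6, utility 40 - 6 = 34.
Since 34 > 0, bidding 42 is strictly better here, so truthful bidding is not dominant.

No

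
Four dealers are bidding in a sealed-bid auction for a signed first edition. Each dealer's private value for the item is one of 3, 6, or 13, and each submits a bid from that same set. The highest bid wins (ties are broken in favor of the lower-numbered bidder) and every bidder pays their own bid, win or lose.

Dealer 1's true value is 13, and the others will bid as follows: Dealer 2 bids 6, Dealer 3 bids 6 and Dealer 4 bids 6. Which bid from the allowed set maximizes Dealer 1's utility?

6

Bid 3: loses but pays 3, utility -3.
Bid 6: wins, pays 6, utility 13 - 6 = 7.
Bid 13: wins, pays 13, utility 13 - 13 = 0.
The best choice is 6 with utility 7.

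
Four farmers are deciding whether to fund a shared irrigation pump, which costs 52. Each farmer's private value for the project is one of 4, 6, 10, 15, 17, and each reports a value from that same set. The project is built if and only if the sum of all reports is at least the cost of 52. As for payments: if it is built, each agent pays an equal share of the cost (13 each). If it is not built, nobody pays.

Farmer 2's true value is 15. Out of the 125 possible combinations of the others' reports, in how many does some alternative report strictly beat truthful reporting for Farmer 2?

12

Others report (4, 15, 17): truth gives 0; report 17 gives 2 > 0. Violating.
Others report (4, 17, 15): truth gives 0; report 17 gives 2 > 0. Violating.
Others report (6, 15, 15): truth gives 0; report 17 gives 2 > 0. Violating.
Others report (10, 10, 15): truth gives 0; report 17 gives 2 > 0. Violating.
Others report (4, 4, 4): truth gives 0; no alternative beats it.
Others report (4, 4, 6): truth gives 0; no alternative beats it.
(Checking all 125 profiles: 12 have a profitable deviation, 113 do not.)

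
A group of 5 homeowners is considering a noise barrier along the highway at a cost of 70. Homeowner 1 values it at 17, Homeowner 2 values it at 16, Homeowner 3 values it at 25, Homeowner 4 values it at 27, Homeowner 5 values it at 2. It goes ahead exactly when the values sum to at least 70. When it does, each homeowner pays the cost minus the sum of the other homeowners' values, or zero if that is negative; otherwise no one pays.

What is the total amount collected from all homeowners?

Total value 87 ≥ cost 70, so it is built.
Homeowner 1: others sum to 70; max(0, 70 - 70) = 0.
Homeowner 2: others sum to 71; max(0, 70 - 71) = 0.
Homeowner 3: others sum to 62; max(0, 70 - 62) = 8.
Homeowner 4: others sum to 60; max(0, 70 - 60) = 10.
Homeowner 5: others sum to 85; max(0, 70 - 85) = 0.
Total collected = 0 + 0 + 8 + 10 + 0 = 18.

18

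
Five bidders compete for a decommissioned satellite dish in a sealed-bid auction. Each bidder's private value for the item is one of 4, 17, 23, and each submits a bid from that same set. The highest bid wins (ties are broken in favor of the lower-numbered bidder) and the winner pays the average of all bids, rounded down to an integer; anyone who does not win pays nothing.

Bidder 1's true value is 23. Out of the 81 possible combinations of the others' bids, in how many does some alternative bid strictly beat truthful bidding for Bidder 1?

16

Others bid (4, 4, 4, 4): truth gives 16; bid 4 gives 19 > 16. Violating.
Others bid (4, 4, 4, 17): truth gives 13; bid 17 gives 14 > 13. Violating.
Others bid (4, 4, 17, 4): truth gives 13; bid 17 gives 14 > 13. Violating.
Others bid (4, 4, 17, 17): truth gives 10; bid 17 gives 12 > 10. Violating.
Others bid (4, 4, 4, 23): truth gives 12; no alternative beats it.
Others bid (4, 4, 17, 23): truth gives 9; no alternative beats it.
(Checking all 81 profiles: 16 have a profitable deviation, 65 do not.)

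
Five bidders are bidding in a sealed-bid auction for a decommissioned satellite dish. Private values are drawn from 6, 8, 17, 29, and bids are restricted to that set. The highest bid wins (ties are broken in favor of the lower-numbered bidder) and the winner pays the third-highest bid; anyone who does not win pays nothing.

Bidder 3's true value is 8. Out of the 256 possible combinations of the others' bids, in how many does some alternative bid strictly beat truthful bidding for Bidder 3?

8

Others bid (6, 6, 6, 17): truth gives 0; bid 17 gives 2 > 0. Violating.
Others bid (6, 6, 6, 29): truth gives 0; bid 29 gives 2 > 0. Violating.
Others bid (6, 6, 17, 6): truth gives 0; bid 17 gives 2 > 0. Violating.
Others bid (6, 6, 29, 6): truth gives 0; bid 29 gives 2 > 0. Violating.
Others bid (6, 6, 6, 6): truth gives 2; no alternative beats it.
Others bid (6, 6, 6, 8): truth gives 2; no alternative beats it.
(Checking all 256 profiles: 8 have a profitable deviation, 248 do not.)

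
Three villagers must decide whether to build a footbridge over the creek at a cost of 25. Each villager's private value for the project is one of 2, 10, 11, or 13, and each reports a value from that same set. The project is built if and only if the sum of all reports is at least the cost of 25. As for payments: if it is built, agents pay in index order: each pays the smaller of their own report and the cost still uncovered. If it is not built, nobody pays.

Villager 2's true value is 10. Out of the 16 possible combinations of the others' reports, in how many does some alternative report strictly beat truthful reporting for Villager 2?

Others report (10, 13): truth gives 0; report 2 gives 8 > 0. Violating.
Others report (11, 13): truth gives 0; report 2 gives 8 > 0. Violating.
Others report (13, 10): truth gives 0; report 2 gives 8 > 0. Violating.
Others report (13, 11): truth gives 0; report 2 gives 8 > 0. Violating.
Others report (2, 2): truth gives 0; no alternative beats it.
Others report (2, 10): truth gives 0; no alternative beats it.
(Checking all 16 profiles: 5 have a profitable deviation, 11 do not.)

5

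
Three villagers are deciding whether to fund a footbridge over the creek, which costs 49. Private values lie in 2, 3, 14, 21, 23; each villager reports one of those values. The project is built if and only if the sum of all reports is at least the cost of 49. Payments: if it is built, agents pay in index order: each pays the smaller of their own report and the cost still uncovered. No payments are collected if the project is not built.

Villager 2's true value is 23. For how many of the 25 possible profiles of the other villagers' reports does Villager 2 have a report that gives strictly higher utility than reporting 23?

9

Others report (14, 14): truth gives 0; report 21 gives 2 > 0. Violating.
Others report (14, 21): truth gives 0; report 14 gives 9 > 0. Violating.
Others report (14, 23): truth gives 0; report 14 gives 9 > 0. Violating.
Others report (21, 14): truth gives 0; report 14 gives 9 > 0. Violating.
Others report (2, 2): truth gives 0; no alternative beats it.
Others report (2, 3): truth gives 0; no alternative beats it.
(Checking all 25 profiles: 9 have a profitable deviation, 16 do not.)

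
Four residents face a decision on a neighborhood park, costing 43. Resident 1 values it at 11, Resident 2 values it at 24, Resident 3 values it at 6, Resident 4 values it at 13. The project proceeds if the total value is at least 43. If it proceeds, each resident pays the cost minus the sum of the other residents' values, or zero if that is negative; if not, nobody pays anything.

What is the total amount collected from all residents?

15

Total value 54 ≥ cost 43, so it is built.
Resident 1: others sum to 43; max(0, 43 - 43) = 0.
Resident 2: others sum to 30; max(0, 43 - 30) = 13.
Resident 3: others sum to 48; max(0, 43 - 48) = 0.
Resident 4: others sum to 41; max(0, 43 - 41) = 2.
Total collected = 0 + 13 + 0 + 2 = 15.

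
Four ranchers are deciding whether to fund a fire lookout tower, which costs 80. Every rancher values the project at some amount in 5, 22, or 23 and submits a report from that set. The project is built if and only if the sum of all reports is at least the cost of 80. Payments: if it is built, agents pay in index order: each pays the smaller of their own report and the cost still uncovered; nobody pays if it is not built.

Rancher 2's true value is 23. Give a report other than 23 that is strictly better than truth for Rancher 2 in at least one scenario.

22

Suppose Rancher 1 reports 22, Rancher 3 reports 22 and Rancher 4 reports 22.
Report 23: project built, pays 23, utility 23 - 23 = 0.
Report 22: project built, pays 22, utility 23 - 22 = 1.
So reporting 22 beats truth here (1 > 0).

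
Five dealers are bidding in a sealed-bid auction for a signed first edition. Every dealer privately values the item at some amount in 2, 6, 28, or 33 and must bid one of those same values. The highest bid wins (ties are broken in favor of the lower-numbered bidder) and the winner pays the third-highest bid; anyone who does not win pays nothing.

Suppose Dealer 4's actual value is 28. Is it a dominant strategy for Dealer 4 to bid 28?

Consider the case where Dealer 1 bids 2, Dealer 2 bids 2, Dealer 3 bids 2 and Dealer 5 bids 33.
Truthful bid 28: loses, pays 0, utility 0.
Bid 33 instead: wins, pays 2, utility 28 - 2 = 26.
Since 26 > 0, bidding 33 is strictly better here, so truthful bidding is not dominant.

No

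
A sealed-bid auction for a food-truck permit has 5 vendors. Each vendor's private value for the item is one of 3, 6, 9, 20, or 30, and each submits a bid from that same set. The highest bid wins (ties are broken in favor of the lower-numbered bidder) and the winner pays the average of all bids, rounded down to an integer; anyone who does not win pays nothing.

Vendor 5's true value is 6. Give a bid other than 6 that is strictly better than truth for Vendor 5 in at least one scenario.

Suppose Vendor 1 bids 3, Vendor 2 bids 3, Vendor 3 bids 3 and Vendor 4 bids 6.
Bid 6: loses, pays 0, utility 0.
Bid 9: wins, pays 4, utility 6 - 4 = 2.
So bidding 9 beats truth here (2 > 0).

9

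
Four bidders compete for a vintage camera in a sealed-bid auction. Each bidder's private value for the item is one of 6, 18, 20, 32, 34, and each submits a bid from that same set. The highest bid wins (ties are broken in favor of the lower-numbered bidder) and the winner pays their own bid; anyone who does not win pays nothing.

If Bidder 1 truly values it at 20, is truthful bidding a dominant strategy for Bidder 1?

No

Consider the case where Bidder 2 bids 6, Bidder 3 bids 6 and Bidder 4 bids 6.
Truthful bid 20: wins, pays 20, utility 20 - 20 = 0.
Bid 6 instead: wins, pays 6, utility 20 - 6 = 14.
Since 14 > 0, bidding 6 is strictly better here, so truthful bidding is not dominant.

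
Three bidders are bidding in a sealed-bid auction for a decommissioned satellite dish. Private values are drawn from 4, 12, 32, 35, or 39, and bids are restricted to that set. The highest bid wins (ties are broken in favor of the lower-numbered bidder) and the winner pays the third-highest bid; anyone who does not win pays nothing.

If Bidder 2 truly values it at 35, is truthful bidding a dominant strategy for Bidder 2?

No

Consider the case where Bidder 1 bids 4 and Bidder 3 bids 39.
Truthful bid 35: loses, pays 0, utility 0.
Bid 39 instead: wins, pays 4, utility 35 - 4 = 31.
Since 31 > 0, bidding 39 is strictly better here, so truthful bidding is not dominant.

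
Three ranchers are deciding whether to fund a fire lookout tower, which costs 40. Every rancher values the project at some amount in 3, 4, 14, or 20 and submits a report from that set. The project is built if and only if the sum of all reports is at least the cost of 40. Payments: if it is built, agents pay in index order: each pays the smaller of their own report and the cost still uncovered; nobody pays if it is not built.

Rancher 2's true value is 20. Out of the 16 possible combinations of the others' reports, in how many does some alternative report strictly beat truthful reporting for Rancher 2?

Others report (14, 14): truth gives 0; report 14 gives 6 > 0. Violating.
Others report (14, 20): truth gives 0; report 14 gives 6 > 0. Violating.
Others report (20, 14): truth gives 0; report 14 gives 6 > 0. Violating.
Others report (20, 20): truth gives 0; report 3 gives 17 > 0. Violating.
Others report (3, 3): truth gives 0; no alternative beats it.
Others report (3, 4): truth gives 0; no alternative beats it.
(Checking all 16 profiles: 4 have a profitable deviation, 12 do not.)

4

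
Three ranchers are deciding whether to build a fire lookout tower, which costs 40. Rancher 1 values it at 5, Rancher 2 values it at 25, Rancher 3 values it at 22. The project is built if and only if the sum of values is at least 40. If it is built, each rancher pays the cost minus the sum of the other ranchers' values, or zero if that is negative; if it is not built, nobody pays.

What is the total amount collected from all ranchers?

Total value 52 ≥ cost 40, so it is built.
Rancher 1: others sum to 47; max(0, 40 - 47) = 0.
Rancher 2: others sum to 27; max(0, 40 - 27) = 13.
Rancher 3: others sum to 30; max(0, 40 - 30) = 10.
Total collected = 0 + 13 + 10 = 23.

23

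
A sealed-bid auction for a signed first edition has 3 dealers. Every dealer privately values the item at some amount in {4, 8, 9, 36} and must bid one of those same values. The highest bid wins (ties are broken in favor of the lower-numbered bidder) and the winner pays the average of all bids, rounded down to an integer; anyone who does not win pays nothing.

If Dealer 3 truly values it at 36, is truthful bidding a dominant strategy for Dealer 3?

Consider the case where Dealer 1 bids 4 and Dealer 2 bids 4.
Truthful bid 36: wins, pays 14, utility 36 - 14 = 22.
Bid 8 instead: wins, pays 5, utility 36 - 5 = 31.
Since 31 > 22, bidding 8 is strictly better here, so truthful bidding is not dominant.

No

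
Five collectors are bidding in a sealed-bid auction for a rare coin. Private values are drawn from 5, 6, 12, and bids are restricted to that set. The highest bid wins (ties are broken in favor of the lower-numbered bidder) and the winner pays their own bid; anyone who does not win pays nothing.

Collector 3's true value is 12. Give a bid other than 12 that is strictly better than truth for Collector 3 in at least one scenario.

Suppose Collector 1 bids 5, Collector 2 bids 5, Collector 4 bids 5 and Collector 5 bids 5.
Bid 12: wins, pays 12, utility 12 - 12 = 0.
Bid 6: wins, pays 6, utility 12 - 6 = 6.
So bidding 6 beats truth here (6 > 0).

6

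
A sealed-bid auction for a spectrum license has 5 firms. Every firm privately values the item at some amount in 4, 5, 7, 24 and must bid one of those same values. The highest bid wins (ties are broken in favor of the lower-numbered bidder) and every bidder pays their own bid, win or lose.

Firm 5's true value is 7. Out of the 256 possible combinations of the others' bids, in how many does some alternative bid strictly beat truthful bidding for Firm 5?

241

Others bid (4, 4, 4, 4): truth gives 0; bid 5 gives 2 > 0. Violating.
Others bid (4, 4, 4, 7): truth gives -7; bid 4 gives -4 > -7. Violating.
Others bid (4, 4, 4, 24): truth gives -7; bid 4 gives -4 > -7. Violating.
Others bid (4, 4, 5, 7): truth gives -7; bid 4 gives -4 > -7. Violating.
Others bid (4, 4, 4, 5): truth gives 0; no alternative beats it.
Others bid (4, 4, 5, 4): truth gives 0; no alternative beats it.
(Checking all 256 profiles: 241 have a profitable deviation, 15 do not.)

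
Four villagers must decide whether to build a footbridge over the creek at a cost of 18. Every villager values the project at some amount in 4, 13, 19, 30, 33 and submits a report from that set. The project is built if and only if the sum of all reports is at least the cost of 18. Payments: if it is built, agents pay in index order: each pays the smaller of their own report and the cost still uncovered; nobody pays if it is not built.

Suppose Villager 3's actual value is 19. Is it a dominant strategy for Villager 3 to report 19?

Consider the case where Villager 1 reports 4, Villager 2 reports 4 and Villager 4 reports 13.
Truthful report 19: project built, pays 10, utility 19 - 10 = 9.
Report 4 instead: project built, pays 4, utility 19 - 4 = 15.
Since 15 > 9, reporting 4 is strictly better here, so truthful reporting is not dominant.

No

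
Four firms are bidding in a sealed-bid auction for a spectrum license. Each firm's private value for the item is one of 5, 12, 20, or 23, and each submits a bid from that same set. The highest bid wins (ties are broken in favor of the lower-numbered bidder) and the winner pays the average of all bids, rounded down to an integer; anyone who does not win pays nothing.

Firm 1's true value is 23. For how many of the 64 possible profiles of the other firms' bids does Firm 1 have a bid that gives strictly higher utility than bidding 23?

Others bid (5, 5, 5): truth gives 14; bid 5 gives 18 > 14. Violating.
Others bid (5, 5, 12): truth gives 12; bid 12 gives 15 > 12. Violating.
Others bid (5, 5, 20): truth gives 10; bid 20 gives 11 > 10. Violating.
Others bid (5, 12, 5): truth gives 12; bid 12 gives 15 > 12. Violating.
Others bid (5, 5, 23): truth gives 9; no alternative beats it.
Others bid (5, 12, 23): truth gives 8; no alternative beats it.
(Checking all 64 profiles: 20 have a profitable deviation, 44 do not.)

20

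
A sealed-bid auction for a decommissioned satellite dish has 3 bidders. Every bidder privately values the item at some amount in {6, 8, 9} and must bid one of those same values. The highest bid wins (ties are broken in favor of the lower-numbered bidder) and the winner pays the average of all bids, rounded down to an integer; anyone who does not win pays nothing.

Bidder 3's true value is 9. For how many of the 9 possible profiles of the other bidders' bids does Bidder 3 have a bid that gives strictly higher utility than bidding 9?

1

Others bid (6, 6): truth gives 2; bid 8 gives 3 > 2. Violating.
Others bid (6, 8): truth gives 2; no alternative beats it.
Others bid (6, 9): truth gives 0; no alternative beats it.
(Checking all 9 profiles: 1 has a profitable deviation, 8 do not.)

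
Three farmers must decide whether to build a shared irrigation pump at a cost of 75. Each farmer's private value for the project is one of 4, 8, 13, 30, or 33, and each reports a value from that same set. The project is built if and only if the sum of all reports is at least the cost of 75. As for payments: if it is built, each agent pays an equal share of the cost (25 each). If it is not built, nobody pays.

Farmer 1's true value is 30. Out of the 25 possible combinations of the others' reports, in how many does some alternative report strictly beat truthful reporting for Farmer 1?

Others report (13, 30): truth gives 0; report 33 gives 5 > 0. Violating.
Others report (30, 13): truth gives 0; report 33 gives 5 > 0. Violating.
Others report (4, 4): truth gives 0; no alternative beats it.
Others report (4, 8): truth gives 0; no alternative beats it.
(Checking all 25 profiles: 2 have a profitable deviation, 23 do not.)

2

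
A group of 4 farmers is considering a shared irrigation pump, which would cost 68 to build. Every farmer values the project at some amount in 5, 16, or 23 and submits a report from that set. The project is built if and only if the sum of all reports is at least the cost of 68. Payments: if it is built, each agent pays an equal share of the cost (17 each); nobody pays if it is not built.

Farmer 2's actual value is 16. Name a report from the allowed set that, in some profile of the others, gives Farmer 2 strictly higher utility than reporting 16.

Suppose Farmer 1 reports 16, Farmer 3 reports 16 and Farmer 4 reports 23.
Report 16: project built, pays 17, utility 16 - 17 = -1.
Report 5: project not built, utility 0.
So reporting 5 beats truth here (0 > -1).

5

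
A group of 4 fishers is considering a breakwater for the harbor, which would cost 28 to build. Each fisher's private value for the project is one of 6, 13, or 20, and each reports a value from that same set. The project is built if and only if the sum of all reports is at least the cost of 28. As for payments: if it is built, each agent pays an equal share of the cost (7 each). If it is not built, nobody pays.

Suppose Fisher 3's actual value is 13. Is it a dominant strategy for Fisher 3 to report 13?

Yes

Check each profile of the others' reports and compare truth against every alternative report.
Others report (6, 6, 6): truth gives 6, best alternative gives 6.
Others report (6, 6, 13): truth gives 6, best alternative gives 6.
Others report (6, 6, 20): truth gives 6, best alternative gives 6.
Others report (6, 13, 6): truth gives 6, best alternative gives 6.
Others report (6, 13, 13): truth gives 6, best alternative gives 6.
Others report (6, 13, 20): truth gives 6, best alternative gives 6.
(Remaining 21 profiles checked similarly; truth is weakly best in each.)
In every case the truthful report is at least as good as any alternative, so it is a dominant strategy.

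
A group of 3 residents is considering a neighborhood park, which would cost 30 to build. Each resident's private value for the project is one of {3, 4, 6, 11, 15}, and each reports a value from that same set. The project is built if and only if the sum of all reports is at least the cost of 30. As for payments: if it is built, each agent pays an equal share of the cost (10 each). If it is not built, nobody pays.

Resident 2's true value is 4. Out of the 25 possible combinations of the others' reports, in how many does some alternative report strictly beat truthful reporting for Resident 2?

2

Others report (11, 15): truth gives -6; report 3 gives 0 > -6. Violating.
Others report (15, 11): truth gives -6; report 3 gives 0 > -6. Violating.
Others report (3, 3): truth gives 0; no alternative beats it.
Others report (3, 4): truth gives 0; no alternative beats it.
(Checking all 25 profiles: 2 have a profitable deviation, 23 do not.)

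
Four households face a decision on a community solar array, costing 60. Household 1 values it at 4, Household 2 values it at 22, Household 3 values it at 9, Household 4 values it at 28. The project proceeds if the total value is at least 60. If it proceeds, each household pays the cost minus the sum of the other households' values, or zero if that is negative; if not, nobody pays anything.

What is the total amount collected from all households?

51

Total value 63 ≥ cost 60, so it is built.
Household 1: others sum to 59; max(0, 60 - 59) = 1.
Household 2: others sum to 41; max(0, 60 - 41) = 19.
Household 3: others sum to 54; max(0, 60 - 54) = 6.
Household 4: others sum to 35; max(0, 60 - 35) = 25.
Total collected = 1 + 19 + 6 + 25 = 51.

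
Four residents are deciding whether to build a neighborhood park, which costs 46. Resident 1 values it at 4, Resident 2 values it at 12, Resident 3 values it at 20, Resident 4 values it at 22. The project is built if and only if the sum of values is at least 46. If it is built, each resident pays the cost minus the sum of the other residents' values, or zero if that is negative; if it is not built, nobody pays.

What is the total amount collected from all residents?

Total value 58 ≥ cost 46, so it is built.
Resident 1: others sum to 54; max(0, 46 - 54) = 0.
Resident 2: others sum to 46; max(0, 46 - 46) = 0.
Resident 3: others sum to 38; max(0, 46 - 38) = 8.
Resident 4: others sum to 36; max(0, 46 - 36) = 10.
Total collected = 0 + 0 + 8 + 10 = 18.

18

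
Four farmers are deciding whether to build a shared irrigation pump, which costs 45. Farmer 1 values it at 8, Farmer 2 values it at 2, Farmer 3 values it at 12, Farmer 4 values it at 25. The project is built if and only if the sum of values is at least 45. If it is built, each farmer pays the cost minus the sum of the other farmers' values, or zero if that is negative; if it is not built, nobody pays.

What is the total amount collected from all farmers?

Total value 47 ≥ cost 45, so it is built.
Farmer 1: others sum to 39; max(0, 45 - 39) = 6.
Farmer 2: others sum to 45; max(0, 45 - 45) = 0.
Farmer 3: others sum to 35; max(0, 45 - 35) = 10.
Farmer 4: others sum to 22; max(0, 45 - 22) = 23.
Total collected = 6 + 0 + 10 + 23 = 39.

39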